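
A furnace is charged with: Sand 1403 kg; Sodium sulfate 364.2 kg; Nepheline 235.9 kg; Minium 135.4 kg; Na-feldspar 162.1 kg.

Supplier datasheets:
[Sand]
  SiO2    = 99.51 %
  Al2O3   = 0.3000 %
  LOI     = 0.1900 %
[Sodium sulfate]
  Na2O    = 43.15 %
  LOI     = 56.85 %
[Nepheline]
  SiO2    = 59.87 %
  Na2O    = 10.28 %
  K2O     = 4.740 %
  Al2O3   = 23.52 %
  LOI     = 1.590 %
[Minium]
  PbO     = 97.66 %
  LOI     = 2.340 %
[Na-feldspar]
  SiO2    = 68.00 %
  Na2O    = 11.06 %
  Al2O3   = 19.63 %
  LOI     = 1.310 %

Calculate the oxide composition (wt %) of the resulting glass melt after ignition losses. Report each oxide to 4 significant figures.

Values along the way are displayed with 4-significant-digit rounding in the printout. Each numeric step holds full float precision throughout. Each reported figure takes just one rounding; all derived quantities, including ignition loss, glass mass, the totals, the yield, the five compositions, are carried from the batch weights for 2082 kg of glass at full float precision precisely as stated by question or answer.
What the batch supplies per oxide:
  SiO2: 1403·0.9951 + 235.9·0.5987 + 162.1·0.6800 = 1648 kg
  Na2O: 364.2·0.4315 + 235.9·0.1028 + 162.1·0.1106 = 199.3 kg
  K2O: 235.9·0.04740 = 11.18 kg
  PbO: 135.4·0.9766 = 132.2 kg
  Al2O3: 1403·0.003000 + 235.9·0.2352 + 162.1·0.1963 = 91.51 kg
LOI: 1403·0.001900 + 364.2·0.5685 + 235.9·0.01590 + 135.4·0.02340 + 162.1·0.01310 = 218.8 kg
The glass mass, total less LOI, = 2301 − 218.8 = 2082 kg (equal to the oxide-mass sum)
oxide / glass × 100 gives the wt %

Glass mass = 2082 kg (batch 2301 − LOI 218.8).
Composition: SiO2 79.14%, Na2O 9.575%, K2O 0.5371%, PbO 6.352%, Al2O3 4.396%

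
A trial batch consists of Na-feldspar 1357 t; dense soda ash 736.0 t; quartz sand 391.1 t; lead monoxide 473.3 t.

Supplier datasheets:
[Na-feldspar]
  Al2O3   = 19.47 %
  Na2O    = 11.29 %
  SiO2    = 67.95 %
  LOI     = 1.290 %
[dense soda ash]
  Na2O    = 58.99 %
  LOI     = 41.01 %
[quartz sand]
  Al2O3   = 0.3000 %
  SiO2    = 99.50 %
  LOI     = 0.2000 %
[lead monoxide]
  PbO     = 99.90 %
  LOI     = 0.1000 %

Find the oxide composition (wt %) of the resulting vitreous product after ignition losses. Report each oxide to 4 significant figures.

Glass mass = 2637 t (batch 2957 − LOI 320.6).
Composition: Al2O3 10.06%, Na2O 22.28%, SiO2 49.73%, PbO 17.93%

Rounding to four significant digits extends to each mid-chain value as displayed; all arithmetic carries full float precision from start to finish; each reported result is rounded only once; derived quantities (yield, the four compositions, LOI, totals, net glass mass) are re-derived from the batch weights at 2637 t of glass in full float precision as written in either problem or answer.
Per-oxide mass from batch:
  Al2O3: 1357·0.1947 + 391.1·0.003000 = 265.4 t
  Na2O: 1357·0.1129 + 736.0·0.5899 = 587.4 t
  SiO2: 1357·0.6795 + 391.1·0.9950 = 1311 t
  PbO: 473.3·0.9990 = 472.8 t
LOI: 1357·0.01290 + 736.0·0.4101 + 391.1·0.002000 + 473.3·0.001000 = 320.6 t
batch − LOI leaves glass = 2957 − 320.6 = 2637 t (consistent with Σ oxide mass)
wt %: oxide over glass, times 100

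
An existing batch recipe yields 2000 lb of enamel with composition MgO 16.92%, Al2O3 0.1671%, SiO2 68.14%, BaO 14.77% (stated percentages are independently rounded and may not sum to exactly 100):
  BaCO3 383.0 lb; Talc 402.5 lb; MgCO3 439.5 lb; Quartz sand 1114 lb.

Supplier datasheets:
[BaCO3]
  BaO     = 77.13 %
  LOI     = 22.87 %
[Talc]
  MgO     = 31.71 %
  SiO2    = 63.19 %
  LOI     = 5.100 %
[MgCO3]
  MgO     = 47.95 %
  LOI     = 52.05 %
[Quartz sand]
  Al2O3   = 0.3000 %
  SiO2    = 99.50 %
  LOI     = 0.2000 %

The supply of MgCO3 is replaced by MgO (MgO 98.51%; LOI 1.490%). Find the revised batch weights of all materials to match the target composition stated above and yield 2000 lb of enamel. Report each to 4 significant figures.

In-progress results appear, rounded to 4 significant digits, across the worked steps — the working math runs at exact precision in every operation — each reported value receives exactly one rounding; the derived quantities (LOI, net glass mass, the yield, totals, the four compositions) are rebuilt at exact precision using the weight values per 2000 lb of glass as quoted within the question or the answer.
Oxide mass targets, per 2000 lb enamel:
  MgO: 16.92% × 2000 = 338.4 lb
  Al2O3: 0.1671% × 2000 = 3.342 lb
  SiO2: 68.14% × 2000 = 1363 lb
  BaO: 14.77% × 2000 = 295.4 lb
Checking each oxide sum working from each reported weight, relative to the basis at hand (sums match the target masses within answer rounding):
  MgO: 402.5·0.3171 + 213.9·0.9851 = 338.3 lb (target 338.4 lb)
  Al2O3: 1114·0.003000 = 3.342 lb (target 3.342 lb)
  SiO2: 402.5·0.6319 + 1114·0.9950 = 1363 lb (target 1363 lb)
  BaO: 383.0·0.7713 = 295.4 lb (target 295.4 lb)
Consistency of the glass mass: Σ batch − LOI loss = 2000 lb (oxide target masses add up to 2000 lb; with the basis standing at 2000 lb — deltas are rounding alone).
Batch total: Σ batch = 2113 lb; LOI removed, Σ of batch·LOI: 113.5 lb; yield, glass over the total, = 94.63%.

Revised batch per 2000 lb enamel:
  BaCO3: 383.0 lb
  Talc: 402.5 lb
  MgO: 213.9 lb
  Quartz sand: 1114 lb
Total batch = 2113 lb; LOI loss = 113.5 lb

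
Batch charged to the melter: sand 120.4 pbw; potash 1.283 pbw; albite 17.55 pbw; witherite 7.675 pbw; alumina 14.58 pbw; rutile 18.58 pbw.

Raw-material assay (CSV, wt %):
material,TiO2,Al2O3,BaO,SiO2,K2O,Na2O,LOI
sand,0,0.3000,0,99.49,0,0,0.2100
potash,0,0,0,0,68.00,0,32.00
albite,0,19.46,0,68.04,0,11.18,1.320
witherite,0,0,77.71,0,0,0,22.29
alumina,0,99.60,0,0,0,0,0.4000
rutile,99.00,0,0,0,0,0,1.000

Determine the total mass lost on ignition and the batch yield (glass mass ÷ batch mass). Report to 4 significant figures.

Values along the way are shown, rounded to 4 significant digits, when written out; all arithmetic keeps exact precision from start to finish; exactly one rounding is applied to each reported figure — the derived quantities (the yield, totals, six oxide percentages, net glass mass, ignition loss) are recomputed in exact precision from the batch weights on 177.2 pbw of glass exactly as printed in the question or the answer.
LOI of each material in turn:
  sand: 120.4 × 0.002100 = 0.2528 pbw
  potash: 1.283 × 0.3200 = 0.4106 pbw
  albite: 17.55 × 0.01320 = 0.2317 pbw
  witherite: 7.675 × 0.2229 = 1.711 pbw
  alumina: 14.58 × 0.004000 = 0.05832 pbw
  rutile: 18.58 × 0.01000 = 0.1858 pbw
Total LOI = 2.850 pbw
Glass = batch − LOI = 180.1 − 2.850 = 177.2 pbw

LOI loss = 2.850 pbw; glass = 177.2 pbw; yield = 98.42%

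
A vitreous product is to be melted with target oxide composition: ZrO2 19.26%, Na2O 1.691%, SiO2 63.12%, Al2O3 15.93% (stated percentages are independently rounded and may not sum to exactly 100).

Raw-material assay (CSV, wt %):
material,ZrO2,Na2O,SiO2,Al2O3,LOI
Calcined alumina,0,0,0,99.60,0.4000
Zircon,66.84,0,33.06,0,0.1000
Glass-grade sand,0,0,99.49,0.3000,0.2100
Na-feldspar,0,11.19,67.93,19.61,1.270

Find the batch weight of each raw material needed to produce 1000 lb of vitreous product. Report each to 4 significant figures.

Mid-chain values are shown, with 4-significant-digit rounding, within the worked lines. The working math carries exact precision from start to finish — a single rounding yields every reported value; the derived quantities (four oxide percentages, the totals, glass mass, the yield, ignition loss) are recomputed from the batch weights per 1000 lb of glass at exact precision exactly as shown in problem or answer.
Target oxide masses per 1000 lb vitreous product:
  ZrO2: 19.26% × 1000 = 192.6 lb
  Na2O: 1.691% × 1000 = 16.91 lb
  SiO2: 63.12% × 1000 = 631.2 lb
  Al2O3: 15.93% × 1000 = 159.3 lb
Verifying the oxide balance with the batch weights as given, versus the basis set out (every target is met by its sum inside rounding margins):
  ZrO2: 288.2·0.6684 = 192.6 lb (target 192.6 lb)
  Na2O: 151.1·0.1119 = 16.91 lb (target 16.91 lb)
  SiO2: 288.2·0.3306 + 435.5·0.9949 + 151.1·0.6793 = 631.2 lb (target 631.2 lb)
  Al2O3: 128.9·0.9960 + 435.5·0.003000 + 151.1·0.1961 = 159.3 lb (target 159.3 lb)
Glass-mass closure: total charge less LOI = 1000 lb (targets for the oxides total 1000 lb; with the basis standing at 1000 lb — any gap is answer rounding).
Total batch = Σ batch = 1004 lb; loss to ignition Σ batch·LOI = 3.637 lb; glass ÷ batch gives a yield of 99.64%.

Batch per 1000 lb vitreous product:
  Calcined alumina: 128.9 lb
  Zircon: 288.2 lb
  Glass-grade sand: 435.5 lb
  Na-feldspar: 151.1 lb
Total batch = 1004 lb; LOI loss = 3.637 lb; yield = 99.64%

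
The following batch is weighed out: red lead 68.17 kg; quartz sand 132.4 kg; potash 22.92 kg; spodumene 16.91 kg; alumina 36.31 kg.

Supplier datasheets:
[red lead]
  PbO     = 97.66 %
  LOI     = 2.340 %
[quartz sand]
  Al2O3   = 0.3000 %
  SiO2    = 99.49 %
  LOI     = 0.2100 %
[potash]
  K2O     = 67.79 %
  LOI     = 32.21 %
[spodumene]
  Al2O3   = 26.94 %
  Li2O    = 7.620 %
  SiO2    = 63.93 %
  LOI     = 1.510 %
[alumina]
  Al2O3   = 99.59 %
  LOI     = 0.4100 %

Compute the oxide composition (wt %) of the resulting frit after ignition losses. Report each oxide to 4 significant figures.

All arithmetic carries full float precision at each step. In-progress results are displayed, rounded to 4 significant digits, as written. Each reported figure carries a single rounding; derived quantities are computed at exact precision (the yield, five oxide percentages, net glass mass, ignition loss, totals) starting from the weights at 267.1 kg of glass, precisely as stated by the problem or answer text.
What the batch supplies per oxide:
  Al2O3: 132.4·0.003000 + 16.91·0.2694 + 36.31·0.9959 = 41.11 kg
  PbO: 68.17·0.9766 = 66.57 kg
  K2O: 22.92·0.6779 = 15.54 kg
  Li2O: 16.91·0.07620 = 1.289 kg
  SiO2: 132.4·0.9949 + 16.91·0.6393 = 142.5 kg
LOI: 68.17·0.02340 + 132.4·0.002100 + 22.92·0.3221 + 16.91·0.01510 + 36.31·0.004100 = 9.660 kg
Glass mass = batch − LOI = 276.7 − 9.660 = 267.1 kg (the oxide masses sum to this)
each oxide over glass, ×100, is wt %

Glass mass = 267.1 kg (batch 276.7 − LOI 9.660).
Composition: Al2O3 15.40%, PbO 24.93%, K2O 5.818%, Li2O 0.4825%, SiO2 53.37%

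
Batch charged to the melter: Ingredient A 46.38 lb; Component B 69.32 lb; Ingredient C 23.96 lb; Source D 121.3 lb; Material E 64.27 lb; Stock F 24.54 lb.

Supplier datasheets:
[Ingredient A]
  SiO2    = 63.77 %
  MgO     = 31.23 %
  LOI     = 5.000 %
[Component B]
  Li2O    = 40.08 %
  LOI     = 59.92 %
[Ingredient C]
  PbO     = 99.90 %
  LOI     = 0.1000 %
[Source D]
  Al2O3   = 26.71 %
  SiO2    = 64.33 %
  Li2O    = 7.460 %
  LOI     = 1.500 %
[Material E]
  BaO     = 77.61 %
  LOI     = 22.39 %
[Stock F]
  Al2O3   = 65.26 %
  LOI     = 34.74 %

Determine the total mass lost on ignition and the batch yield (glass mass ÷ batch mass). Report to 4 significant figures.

Mid-chain values are printed rounded to four significant figures in the working. All arithmetic keeps exact precision all the way through — exactly one rounding is applied to every reported figure. Derived quantities are rebuilt using the weight values at 281.2 lb of glass at full precision (LOI, net glass mass, six oxide percentages, totals, the yield), exactly as printed in either problem or answer.
Each material's LOI contribution:
  Ingredient A: 46.38 × 0.05000 = 2.319 lb
  Component B: 69.32 × 0.5992 = 41.54 lb
  Ingredient C: 23.96 × 0.001000 = 0.02396 lb
  Source D: 121.3 × 0.01500 = 1.819 lb
  Material E: 64.27 × 0.2239 = 14.39 lb
  Stock F: 24.54 × 0.3474 = 8.525 lb
Total LOI = 68.61 lb
Glass = batch − LOI = 349.8 − 68.61 = 281.2 lb

LOI loss = 68.61 lb; glass = 281.2 lb; yield = 80.38%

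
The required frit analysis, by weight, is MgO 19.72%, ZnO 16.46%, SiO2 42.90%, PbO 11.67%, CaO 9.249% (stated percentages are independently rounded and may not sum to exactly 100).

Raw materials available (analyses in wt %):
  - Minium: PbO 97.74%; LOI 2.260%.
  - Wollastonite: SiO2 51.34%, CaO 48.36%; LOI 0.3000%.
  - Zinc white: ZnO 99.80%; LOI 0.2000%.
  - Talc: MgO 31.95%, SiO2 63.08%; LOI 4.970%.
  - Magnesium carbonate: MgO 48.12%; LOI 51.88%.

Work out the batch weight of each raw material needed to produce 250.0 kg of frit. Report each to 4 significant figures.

All internal work keeps full float precision from first step to last; intermediates are printed rounded to 4 significant figures across the worked steps. Each reported figure includes exactly one rounding — the derived quantities, including ignition loss, net glass mass, yield, the totals, the five compositions, are carried using the weight values for 250.0 kg of glass at exact precision, as quoted within the question or the answer.
Target oxide masses per 250.0 kg frit:
  MgO: 19.72% × 250.0 = 49.30 kg
  ZnO: 16.46% × 250.0 = 41.15 kg
  SiO2: 42.90% × 250.0 = 107.2 kg
  PbO: 11.67% × 250.0 = 29.18 kg
  CaO: 9.249% × 250.0 = 23.12 kg
Sums-versus-targets review using the reported weights, against the basis in use (target by target, the sums agree within answer rounding):
  MgO: 131.1·0.3195 + 15.40·0.4812 = 49.30 kg (target 49.30 kg)
  ZnO: 41.23·0.9980 = 41.15 kg (target 41.15 kg)
  SiO2: 47.81·0.5134 + 131.1·0.6308 = 107.2 kg (target 107.2 kg)
  PbO: 29.85·0.9774 = 29.18 kg (target 29.18 kg)
  CaO: 47.81·0.4836 = 23.12 kg (target 23.12 kg)
Glass mass check: total batch − LOI = 250.0 kg (summing oxide targets gives 250.0 kg; stated basis 250.0 kg — differing by rounding only).
Adding the batch up: Σ batch = 265.4 kg; LOI loss = Σ batch·LOI = 15.41 kg; yield = glass ÷ total batch = 94.20%.

Batch per 250.0 kg frit:
  Minium: 29.85 kg
  Wollastonite: 47.81 kg
  Zinc white: 41.23 kg
  Talc: 131.1 kg
  Magnesium carbonate: 15.40 kg
Total batch = 265.4 kg; LOI loss = 15.41 kg; yield = 94.20%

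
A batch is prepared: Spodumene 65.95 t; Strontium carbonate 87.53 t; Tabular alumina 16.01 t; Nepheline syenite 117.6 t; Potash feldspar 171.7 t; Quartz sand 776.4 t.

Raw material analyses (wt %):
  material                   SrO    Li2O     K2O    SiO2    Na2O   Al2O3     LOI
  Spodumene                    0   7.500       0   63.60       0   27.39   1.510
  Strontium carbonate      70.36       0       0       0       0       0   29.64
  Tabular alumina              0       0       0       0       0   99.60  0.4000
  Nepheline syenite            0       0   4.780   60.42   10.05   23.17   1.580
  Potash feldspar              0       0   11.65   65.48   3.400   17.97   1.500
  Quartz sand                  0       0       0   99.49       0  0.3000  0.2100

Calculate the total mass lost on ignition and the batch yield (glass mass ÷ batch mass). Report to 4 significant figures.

LOI loss = 33.07 t; glass = 1202 t; yield = 97.32%

The whole derivation maintains exact precision at each step — the intermediate values are printed rounded to 4 significant digits on the page — each reported number takes just one rounding — derived quantities, including LOI, the yield, six oxide percentages, totals, glass mass, are carried from the batch weights on 1202 t of glass in full float precision, precisely as stated by the problem or the answer.
Per-material ignition loss:
  Spodumene: 65.95 × 0.01510 = 0.9958 t
  Strontium carbonate: 87.53 × 0.2964 = 25.94 t
  Tabular alumina: 16.01 × 0.004000 = 0.06404 t
  Nepheline syenite: 117.6 × 0.01580 = 1.858 t
  Potash feldspar: 171.7 × 0.01500 = 2.575 t
  Quartz sand: 776.4 × 0.002100 = 1.630 t
Total LOI = 33.07 t
Glass = batch − LOI = 1235 − 33.07 = 1202 t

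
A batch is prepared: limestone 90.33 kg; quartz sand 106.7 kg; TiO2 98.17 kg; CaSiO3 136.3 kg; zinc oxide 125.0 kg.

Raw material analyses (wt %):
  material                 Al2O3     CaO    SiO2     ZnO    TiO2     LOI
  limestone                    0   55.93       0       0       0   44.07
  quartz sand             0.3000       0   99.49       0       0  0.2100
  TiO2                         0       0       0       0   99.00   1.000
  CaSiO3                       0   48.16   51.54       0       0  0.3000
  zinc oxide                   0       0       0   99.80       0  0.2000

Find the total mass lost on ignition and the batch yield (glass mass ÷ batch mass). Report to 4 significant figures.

LOI loss = 41.67 kg; glass = 514.8 kg; yield = 92.51%

All internal work holds full float precision at every stage; intermediates are printed (rounded to four significant digits) as written. A single rounding yields every reported number. All derived quantities are re-derived from the batch weights for 514.8 kg of glass at full float precision (yield, net glass mass, ignition loss, totals, the five compositions), as quoted within the question or the answer.
Each material's LOI contribution:
  limestone: 90.33 × 0.4407 = 39.81 kg
  quartz sand: 106.7 × 0.002100 = 0.2241 kg
  TiO2: 98.17 × 0.01000 = 0.9817 kg
  CaSiO3: 136.3 × 0.003000 = 0.4089 kg
  zinc oxide: 125.0 × 0.002000 = 0.2500 kg
Total LOI = 41.67 kg
Glass = batch − LOI = 556.5 − 41.67 = 514.8 kg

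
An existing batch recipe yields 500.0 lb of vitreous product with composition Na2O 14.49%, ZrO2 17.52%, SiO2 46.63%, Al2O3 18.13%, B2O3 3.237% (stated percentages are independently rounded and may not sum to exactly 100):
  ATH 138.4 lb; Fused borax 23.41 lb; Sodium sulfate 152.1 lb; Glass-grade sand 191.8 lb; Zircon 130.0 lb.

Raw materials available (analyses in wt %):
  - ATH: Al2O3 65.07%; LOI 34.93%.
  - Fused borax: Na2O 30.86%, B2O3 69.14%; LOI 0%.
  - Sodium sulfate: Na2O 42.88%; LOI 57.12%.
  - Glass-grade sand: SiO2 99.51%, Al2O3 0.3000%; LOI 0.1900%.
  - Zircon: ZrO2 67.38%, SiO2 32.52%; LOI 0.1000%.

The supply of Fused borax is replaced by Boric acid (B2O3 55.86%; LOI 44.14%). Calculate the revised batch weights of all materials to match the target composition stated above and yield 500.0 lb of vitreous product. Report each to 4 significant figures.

Revised batch per 500.0 lb vitreous product:
  ATH: 138.4 lb
  Boric acid: 28.97 lb
  Sodium sulfate: 169.0 lb
  Glass-grade sand: 191.8 lb
  Zircon: 130.0 lb
Total batch = 658.2 lb; LOI loss = 158.2 lb

In-progress results are printed, rounded to 4 significant digits, across the worked steps — each numeric step maintains full precision through every step — every reported number takes a single rounding; derived quantities (ignition loss, yield, the totals, the five compositions, glass mass) are rebuilt using the weight values per 500.0 lb of glass in full precision as written in either problem or answer.
Per-oxide target masses for 500.0 lb vitreous product:
  Na2O: 14.49% × 500.0 = 72.45 lb
  ZrO2: 17.52% × 500.0 = 87.60 lb
  SiO2: 46.63% × 500.0 = 233.2 lb
  Al2O3: 18.13% × 500.0 = 90.65 lb
  B2O3: 3.237% × 500.0 = 16.18 lb
Balance tally, oxide-wise, given the weights on record, relative to the basis at hand (sums match the target masses inside rounding margins):
  Na2O: 169.0·0.4288 = 72.47 lb (target 72.45 lb)
  ZrO2: 130.0·0.6738 = 87.59 lb (target 87.60 lb)
  SiO2: 191.8·0.9951 + 130.0·0.3252 = 233.1 lb (target 233.2 lb)
  Al2O3: 138.4·0.6507 + 191.8·0.003000 = 90.63 lb (target 90.65 lb)
  B2O3: 28.97·0.5586 = 16.18 lb (target 16.18 lb)
The glass-mass cross-check: the batch minus its LOI: 500.0 lb (the targets, summed, come to 500.0 lb; with the basis standing at 500.0 lb — deltas are rounding alone).
Summing the batch: Σ batch = 658.2 lb; the LOI term Σ batch·LOI equals 158.2 lb; the yield ratio, glass ÷ batch: 75.97%.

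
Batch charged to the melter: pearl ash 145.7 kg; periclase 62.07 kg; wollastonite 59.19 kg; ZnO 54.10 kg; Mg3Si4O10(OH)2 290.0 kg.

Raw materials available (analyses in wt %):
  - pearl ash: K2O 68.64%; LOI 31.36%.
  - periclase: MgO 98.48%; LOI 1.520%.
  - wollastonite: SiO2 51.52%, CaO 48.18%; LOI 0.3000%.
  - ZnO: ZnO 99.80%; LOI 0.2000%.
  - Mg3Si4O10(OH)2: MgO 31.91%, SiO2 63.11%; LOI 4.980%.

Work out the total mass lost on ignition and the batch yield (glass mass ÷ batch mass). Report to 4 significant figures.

The whole derivation runs at full float precision at every stage; values along the way are shown (rounded to 4 significant figures) between the steps — each reported number undergoes a single rounding. All derived quantities are recomputed using the weight values on 549.7 kg of glass in full float precision (yield, the totals, five oxide percentages, glass mass, LOI), precisely as stated by the problem or the answer.
Per-material ignition loss:
  pearl ash: 145.7 × 0.3136 = 45.69 kg
  periclase: 62.07 × 0.01520 = 0.9435 kg
  wollastonite: 59.19 × 0.003000 = 0.1776 kg
  ZnO: 54.10 × 0.002000 = 0.1082 kg
  Mg3Si4O10(OH)2: 290.0 × 0.04980 = 14.44 kg
Total LOI = 61.36 kg
Glass = batch − LOI = 611.1 − 61.36 = 549.7 kg

LOI loss = 61.36 kg; glass = 549.7 kg; yield = 89.96%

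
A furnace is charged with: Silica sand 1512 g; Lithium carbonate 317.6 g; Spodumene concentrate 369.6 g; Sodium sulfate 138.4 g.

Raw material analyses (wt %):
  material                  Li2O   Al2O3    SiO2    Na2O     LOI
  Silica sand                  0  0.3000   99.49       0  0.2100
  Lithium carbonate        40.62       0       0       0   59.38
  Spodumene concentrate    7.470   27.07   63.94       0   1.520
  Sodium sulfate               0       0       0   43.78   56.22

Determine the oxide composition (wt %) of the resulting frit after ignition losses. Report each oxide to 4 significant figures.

Working values are printed, rounded to 4 significant digits, between the steps — every computation keeps exact precision through every step — a single rounding finalizes each reported result. The derived quantities, including four oxide percentages, ignition loss, the yield, net glass mass, the totals, are carried from the weighed amounts on 2062 g of glass in full float precision, exactly as shown in the problem or the answer.
What the batch supplies per oxide:
  Li2O: 317.6·0.4062 + 369.6·0.07470 = 156.6 g
  Al2O3: 1512·0.003000 + 369.6·0.2707 = 104.6 g
  SiO2: 1512·0.9949 + 369.6·0.6394 = 1741 g
  Na2O: 138.4·0.4378 = 60.59 g
LOI: 1512·0.002100 + 317.6·0.5938 + 369.6·0.01520 + 138.4·0.5622 = 275.2 g
Resulting glass, batch − LOI: 2338 − 275.2 = 2062 g (equal to the oxide-mass sum)
wt %: oxide over glass, times 100

Glass mass = 2062 g (batch 2338 − LOI 275.2).
Composition: Li2O 7.594%, Al2O3 5.071%, SiO2 84.40%, Na2O 2.938%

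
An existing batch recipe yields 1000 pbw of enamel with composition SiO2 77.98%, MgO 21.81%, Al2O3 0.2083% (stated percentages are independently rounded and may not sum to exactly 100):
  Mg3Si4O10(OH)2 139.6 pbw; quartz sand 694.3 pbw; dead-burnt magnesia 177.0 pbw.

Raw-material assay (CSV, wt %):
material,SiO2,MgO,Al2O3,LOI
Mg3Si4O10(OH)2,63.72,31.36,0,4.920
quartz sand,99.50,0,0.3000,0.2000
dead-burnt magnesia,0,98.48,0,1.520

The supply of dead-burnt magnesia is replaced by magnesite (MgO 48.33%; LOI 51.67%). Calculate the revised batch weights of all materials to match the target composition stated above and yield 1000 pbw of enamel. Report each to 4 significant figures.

Revised batch per 1000 pbw enamel:
  Mg3Si4O10(OH)2: 139.6 pbw
  quartz sand: 694.3 pbw
  magnesite: 360.7 pbw
Total batch = 1195 pbw; LOI loss = 194.6 pbw

All arithmetic carries full float precision end to end — the intermediate values are printed with 4-significant-digit rounding on the page. Every reported number takes exactly one rounding. All derived quantities (yield, LOI, glass mass, the totals, the three compositions) are recomputed starting from the weights for 1000 pbw of glass in exact precision as written in problem or answer.
Target masses of each oxide per 1000 pbw enamel:
  SiO2: 77.98% × 1000 = 779.8 pbw
  MgO: 21.81% × 1000 = 218.1 pbw
  Al2O3: 0.2083% × 1000 = 2.083 pbw
Checking each oxide sum from the weights as reported, on the stated basis (target by target, the sums agree within answer rounding):
  SiO2: 139.6·0.6372 + 694.3·0.9950 = 779.8 pbw (target 779.8 pbw)
  MgO: 139.6·0.3136 + 360.7·0.4833 = 218.1 pbw (target 218.1 pbw)
  Al2O3: 694.3·0.003000 = 2.083 pbw (target 2.083 pbw)
Consistency of the glass mass: batch total minus LOI = 1000 pbw (per-oxide target masses sum to 1000 pbw; basis as stated: 1000 pbw — differing by rounding only).
Adding the batch up: Σ batch = 1195 pbw; Σ batch·LOI gives LOI loss = 194.6 pbw; the yield ratio, glass ÷ batch: 83.71%.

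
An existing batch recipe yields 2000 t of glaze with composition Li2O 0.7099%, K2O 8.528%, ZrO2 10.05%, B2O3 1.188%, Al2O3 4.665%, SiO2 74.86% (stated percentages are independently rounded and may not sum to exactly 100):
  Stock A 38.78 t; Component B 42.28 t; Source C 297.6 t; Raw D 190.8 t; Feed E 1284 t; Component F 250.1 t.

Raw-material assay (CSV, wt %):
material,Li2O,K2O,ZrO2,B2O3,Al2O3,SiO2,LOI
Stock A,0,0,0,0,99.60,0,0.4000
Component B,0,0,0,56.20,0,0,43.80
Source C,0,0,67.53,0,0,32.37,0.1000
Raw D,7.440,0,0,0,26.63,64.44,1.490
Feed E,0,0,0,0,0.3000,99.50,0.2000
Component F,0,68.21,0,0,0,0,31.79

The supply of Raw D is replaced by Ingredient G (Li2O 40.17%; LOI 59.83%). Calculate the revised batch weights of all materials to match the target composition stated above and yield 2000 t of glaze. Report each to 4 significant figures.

Revised batch per 2000 t glaze:
  Stock A: 89.43 t
  Component B: 42.28 t
  Source C: 297.6 t
  Ingredient G: 35.34 t
  Feed E: 1408 t
  Component F: 250.1 t
Total batch = 2123 t; LOI loss = 122.6 t

Working values are shown with 4-significant-digit rounding as written — all internal work maintains full precision in all steps. Each reported result is rounded once only. All derived quantities (LOI, yield, six oxide percentages, totals, glass mass) are recomputed from the weighed amounts on 2000 t of glass in full precision, as given in the problem or the answer.
The oxide mass targets at 2000 t glaze:
  Li2O: 0.7099% × 2000 = 14.20 t
  K2O: 8.528% × 2000 = 170.6 t
  ZrO2: 10.05% × 2000 = 201.0 t
  B2O3: 1.188% × 2000 = 23.76 t
  Al2O3: 4.665% × 2000 = 93.30 t
  SiO2: 74.86% × 2000 = 1497 t
A balance pass over the oxides, given the weights on record, relative to the basis at hand (sum by sum, the targets are met up to rounding of the answer):
  Li2O: 35.34·0.4017 = 14.20 t (target 14.20 t)
  K2O: 250.1·0.6821 = 170.6 t (target 170.6 t)
  ZrO2: 297.6·0.6753 = 201.0 t (target 201.0 t)
  B2O3: 42.28·0.5620 = 23.76 t (target 23.76 t)
  Al2O3: 89.43·0.9960 + 1408·0.003000 = 93.30 t (target 93.30 t)
  SiO2: 297.6·0.3237 + 1408·0.9950 = 1497 t (target 1497 t)
Glass-mass sanity pass: Σ batch − LOI loss = 2000 t (targets for the oxides total 2000 t; the stated basis being 2000 t — gaps are rounding artifacts).
Total batch = Σ batch = 2123 t; loss to ignition Σ batch·LOI = 122.6 t; the yield ratio, glass ÷ batch: 94.22%.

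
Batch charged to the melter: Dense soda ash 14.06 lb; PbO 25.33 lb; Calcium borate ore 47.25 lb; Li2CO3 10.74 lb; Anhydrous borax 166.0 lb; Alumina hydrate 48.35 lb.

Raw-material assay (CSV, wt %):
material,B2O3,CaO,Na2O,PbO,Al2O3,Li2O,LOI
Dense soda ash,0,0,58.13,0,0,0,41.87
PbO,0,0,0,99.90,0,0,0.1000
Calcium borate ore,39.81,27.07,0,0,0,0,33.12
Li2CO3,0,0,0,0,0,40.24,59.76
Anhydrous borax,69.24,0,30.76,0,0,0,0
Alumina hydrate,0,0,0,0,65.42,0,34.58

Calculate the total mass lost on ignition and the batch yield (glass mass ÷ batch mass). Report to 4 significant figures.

LOI loss = 44.70 lb; glass = 267.0 lb; yield = 85.66%

Full float precision is maintained from first step to last; the intermediate values appear, rounded to four significant figures, when written out; each reported result is rounded exactly once — all derived quantities are rebuilt from the batch weights on 267.0 lb of glass in full precision (the totals, the six compositions, glass mass, ignition loss, yield) as given in the problem or answer text.
Each material's LOI contribution:
  Dense soda ash: 14.06 × 0.4187 = 5.887 lb
  PbO: 25.33 × 0.001000 = 0.02533 lb
  Calcium borate ore: 47.25 × 0.3312 = 15.65 lb
  Li2CO3: 10.74 × 0.5976 = 6.418 lb
  Anhydrous borax: 166.0 × 0 = 0 lb
  Alumina hydrate: 48.35 × 0.3458 = 16.72 lb
Total LOI = 44.70 lb
Glass = batch − LOI = 311.7 − 44.70 = 267.0 lb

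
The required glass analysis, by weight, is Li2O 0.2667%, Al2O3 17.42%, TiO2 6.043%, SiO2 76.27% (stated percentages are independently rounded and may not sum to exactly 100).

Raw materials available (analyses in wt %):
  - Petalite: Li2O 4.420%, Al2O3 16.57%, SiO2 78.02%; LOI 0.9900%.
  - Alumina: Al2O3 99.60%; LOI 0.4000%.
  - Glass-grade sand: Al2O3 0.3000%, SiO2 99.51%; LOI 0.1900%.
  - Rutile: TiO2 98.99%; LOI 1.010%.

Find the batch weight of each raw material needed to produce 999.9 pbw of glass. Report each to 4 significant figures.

Exact precision is carried from first step to last — in-progress results are displayed, rounded to four significant figures, across the worked steps. Every reported number receives exactly one rounding. The derived quantities are rebuilt in full precision (four oxide percentages, yield, LOI, glass mass, the totals) from the batch weights at 999.9 pbw of glass as they appear in the problem or the answer.
Per-oxide target masses for 999.9 pbw glass:
  Li2O: 0.2667% × 999.9 = 2.667 pbw
  Al2O3: 17.42% × 999.9 = 174.2 pbw
  TiO2: 6.043% × 999.9 = 60.42 pbw
  SiO2: 76.27% × 999.9 = 762.6 pbw
Checking each oxide sum given the weights on record, on the stated basis (every target is met by its sum within answer rounding):
  Li2O: 60.33·0.04420 = 2.667 pbw (target 2.667 pbw)
  Al2O3: 60.33·0.1657 + 162.7·0.9960 + 719.1·0.003000 = 174.2 pbw (target 174.2 pbw)
  TiO2: 61.04·0.9899 = 60.42 pbw (target 60.42 pbw)
  SiO2: 60.33·0.7802 + 719.1·0.9951 = 762.6 pbw (target 762.6 pbw)
The glass-mass cross-check: whole batch net of LOI = 999.9 pbw (the targets, summed, come to 999.9 pbw; with the basis standing at 999.9 pbw — differing by rounding only).
Summing the batch: Σ batch = 1003 pbw; loss to ignition Σ batch·LOI = 3.231 pbw; glass ÷ batch gives a yield of 99.68%.

Batch per 999.9 pbw glass:
  Petalite: 60.33 pbw
  Alumina: 162.7 pbw
  Glass-grade sand: 719.1 pbw
  Rutile: 61.04 pbw
Total batch = 1003 pbw; LOI loss = 3.231 pbw; yield = 99.68%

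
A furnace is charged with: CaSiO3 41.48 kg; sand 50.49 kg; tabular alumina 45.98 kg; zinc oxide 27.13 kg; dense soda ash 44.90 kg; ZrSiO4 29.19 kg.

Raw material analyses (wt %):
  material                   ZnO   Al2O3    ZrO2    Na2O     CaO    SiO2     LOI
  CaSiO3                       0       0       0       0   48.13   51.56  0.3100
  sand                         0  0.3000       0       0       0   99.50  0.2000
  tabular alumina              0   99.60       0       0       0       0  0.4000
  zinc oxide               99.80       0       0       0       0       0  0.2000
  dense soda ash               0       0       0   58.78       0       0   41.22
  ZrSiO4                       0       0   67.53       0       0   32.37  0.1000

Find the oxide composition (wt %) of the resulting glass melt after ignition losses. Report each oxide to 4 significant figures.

Glass mass = 220.2 kg (batch 239.2 − LOI 19.00).
Composition: ZnO 12.30%, Al2O3 20.87%, ZrO2 8.953%, Na2O 11.99%, CaO 9.068%, SiO2 36.82%

Each numeric step holds full float precision at each step — the intermediate values are shown, with 4-significant-digit rounding, across the worked steps; each reported figure includes exactly one rounding — all derived quantities are computed starting from the weights at 220.2 kg of glass at full float precision (totals, the six compositions, the yield, net glass mass, LOI) exactly as printed in the question or the answer.
Delivered oxide masses:
  ZnO: 27.13·0.9980 = 27.08 kg
  Al2O3: 50.49·0.003000 + 45.98·0.9960 = 45.95 kg
  ZrO2: 29.19·0.6753 = 19.71 kg
  Na2O: 44.90·0.5878 = 26.39 kg
  CaO: 41.48·0.4813 = 19.96 kg
  SiO2: 41.48·0.5156 + 50.49·0.9950 + 29.19·0.3237 = 81.07 kg
LOI: 41.48·0.003100 + 50.49·0.002000 + 45.98·0.004000 + 27.13·0.002000 + 44.90·0.4122 + 29.19·0.001000 = 19.00 kg
Net of LOI, the glass mass = 239.2 − 19.00 = 220.2 kg (equal to the oxide-mass sum)
each oxide over glass, ×100, is wt %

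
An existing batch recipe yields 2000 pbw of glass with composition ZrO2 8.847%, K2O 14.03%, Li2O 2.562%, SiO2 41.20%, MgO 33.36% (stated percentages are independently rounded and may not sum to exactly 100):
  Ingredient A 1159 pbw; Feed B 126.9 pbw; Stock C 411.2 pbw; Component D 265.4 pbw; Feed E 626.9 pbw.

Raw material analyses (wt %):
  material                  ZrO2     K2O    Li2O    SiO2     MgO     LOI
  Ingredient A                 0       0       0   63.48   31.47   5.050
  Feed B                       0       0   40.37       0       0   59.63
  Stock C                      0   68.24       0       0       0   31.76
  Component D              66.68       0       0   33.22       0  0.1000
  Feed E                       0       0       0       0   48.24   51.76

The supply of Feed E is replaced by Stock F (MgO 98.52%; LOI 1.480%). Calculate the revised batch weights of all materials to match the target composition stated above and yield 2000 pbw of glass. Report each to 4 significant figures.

Revised batch per 2000 pbw glass:
  Ingredient A: 1159 pbw
  Feed B: 126.9 pbw
  Stock C: 411.2 pbw
  Component D: 265.4 pbw
  Stock F: 306.9 pbw
Total batch = 2269 pbw; LOI loss = 269.6 pbw

Intermediates are shown, with 4-significant-digit rounding, at each printed step — full precision is held at all times. Every reported result is rounded exactly once. Derived quantities, including net glass mass, ignition loss, the totals, five oxide percentages, yield, are computed from the batch weights on 2000 pbw of glass at full precision, as given in the problem or answer text.
Per-oxide target masses for 2000 pbw glass:
  ZrO2: 8.847% × 2000 = 176.9 pbw
  K2O: 14.03% × 2000 = 280.6 pbw
  Li2O: 2.562% × 2000 = 51.24 pbw
  SiO2: 41.20% × 2000 = 824.0 pbw
  MgO: 33.36% × 2000 = 667.2 pbw
Mass-balance tally per oxide using the reported weights, against the basis in use (summed amounts equal target values exact up to rounding of places):
  ZrO2: 265.4·0.6668 = 177.0 pbw (target 176.9 pbw)
  K2O: 411.2·0.6824 = 280.6 pbw (target 280.6 pbw)
  Li2O: 126.9·0.4037 = 51.23 pbw (target 51.24 pbw)
  SiO2: 1159·0.6348 + 265.4·0.3322 = 823.9 pbw (target 824.0 pbw)
  MgO: 1159·0.3147 + 306.9·0.9852 = 667.1 pbw (target 667.2 pbw)
Mass balance on the glass: total batch − LOI = 2000 pbw (the Σ of target masses is 2000 pbw; the stated basis being 2000 pbw — differing by rounding only).
Total batch = Σ batch = 2269 pbw; the LOI term Σ batch·LOI equals 269.6 pbw; yield, glass over the total, = 88.12%.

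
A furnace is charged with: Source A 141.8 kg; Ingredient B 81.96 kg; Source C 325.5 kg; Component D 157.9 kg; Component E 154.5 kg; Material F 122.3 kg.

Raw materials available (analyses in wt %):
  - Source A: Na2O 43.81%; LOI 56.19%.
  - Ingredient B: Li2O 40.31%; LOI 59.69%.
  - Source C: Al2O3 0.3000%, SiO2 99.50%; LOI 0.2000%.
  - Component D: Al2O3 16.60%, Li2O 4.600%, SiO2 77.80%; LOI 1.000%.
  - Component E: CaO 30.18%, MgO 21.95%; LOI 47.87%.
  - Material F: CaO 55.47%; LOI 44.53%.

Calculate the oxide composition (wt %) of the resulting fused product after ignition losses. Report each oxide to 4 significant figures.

Intermediates are shown, rounded to four significant digits, in the working. Every computation holds exact precision from first step to last. Every reported value sees exactly one rounding. All derived quantities are computed from the weighed amounts on 724.7 kg of glass in full float precision (the totals, the yield, glass mass, six oxide percentages, LOI) exactly as printed in either problem or answer.
Mass of each oxide from the mix:
  CaO: 154.5·0.3018 + 122.3·0.5547 = 114.5 kg
  MgO: 154.5·0.2195 = 33.91 kg
  Al2O3: 325.5·0.003000 + 157.9·0.1660 = 27.19 kg
  Na2O: 141.8·0.4381 = 62.12 kg
  Li2O: 81.96·0.4031 + 157.9·0.04600 = 40.30 kg
  SiO2: 325.5·0.9950 + 157.9·0.7780 = 446.7 kg
LOI: 141.8·0.5619 + 81.96·0.5969 + 325.5·0.002000 + 157.9·0.01000 + 154.5·0.4787 + 122.3·0.4453 = 259.2 kg
Net of LOI, the glass mass = 984.0 − 259.2 = 724.7 kg (= Σ oxide masses)
oxide / glass × 100 gives the wt %

Glass mass = 724.7 kg (batch 984.0 − LOI 259.2).
Composition: CaO 15.79%, MgO 4.679%, Al2O3 3.752%, Na2O 8.572%, Li2O 5.561%, SiO2 61.64%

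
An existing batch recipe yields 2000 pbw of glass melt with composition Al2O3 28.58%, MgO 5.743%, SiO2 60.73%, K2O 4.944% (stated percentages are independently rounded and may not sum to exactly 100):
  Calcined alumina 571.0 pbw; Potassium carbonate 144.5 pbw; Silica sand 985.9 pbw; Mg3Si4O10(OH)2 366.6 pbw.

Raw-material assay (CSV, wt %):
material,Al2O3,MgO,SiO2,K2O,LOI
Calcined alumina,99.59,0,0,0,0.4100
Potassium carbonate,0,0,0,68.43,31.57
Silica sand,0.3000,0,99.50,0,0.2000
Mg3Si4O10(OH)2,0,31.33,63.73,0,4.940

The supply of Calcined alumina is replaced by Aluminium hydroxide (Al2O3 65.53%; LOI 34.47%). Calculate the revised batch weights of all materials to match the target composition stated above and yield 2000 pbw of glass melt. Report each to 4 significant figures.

Every computation holds full precision from first step to last; mid-chain values are shown, rounded to 4 significant figures, as written — each reported result includes exactly one rounding — derived quantities are re-derived in exact precision (totals, four oxide percentages, net glass mass, yield, ignition loss) from the weighed amounts per 2000 pbw of glass exactly as shown in the problem or answer text.
Oxide mass targets, per 2000 pbw glass melt:
  Al2O3: 28.58% × 2000 = 571.6 pbw
  MgO: 5.743% × 2000 = 114.9 pbw
  SiO2: 60.73% × 2000 = 1215 pbw
  K2O: 4.944% × 2000 = 98.88 pbw
Oxide-by-oxide audit from the weights as reported, relative to the basis at hand (summed amounts equal target values modulo rounding of the values):
  Al2O3: 867.8·0.6553 + 985.9·0.003000 = 571.6 pbw (target 571.6 pbw)
  MgO: 366.6·0.3133 = 114.9 pbw (target 114.9 pbw)
  SiO2: 985.9·0.9950 + 366.6·0.6373 = 1215 pbw (target 1215 pbw)
  K2O: 144.5·0.6843 = 98.88 pbw (target 98.88 pbw)
Mass balance on the glass: total charge less LOI = 2000 pbw (summing oxide targets gives 2000 pbw; stated basis 2000 pbw — differing by rounding only).
Summing the batch: Σ batch = 2365 pbw; ignition loss, Σ(batch × LOI) = 364.8 pbw; yield = glass ÷ total batch = 84.57%.

Revised batch per 2000 pbw glass melt:
  Aluminium hydroxide: 867.8 pbw
  Potassium carbonate: 144.5 pbw
  Silica sand: 985.9 pbw
  Mg3Si4O10(OH)2: 366.6 pbw
Total batch = 2365 pbw; LOI loss = 364.8 pbw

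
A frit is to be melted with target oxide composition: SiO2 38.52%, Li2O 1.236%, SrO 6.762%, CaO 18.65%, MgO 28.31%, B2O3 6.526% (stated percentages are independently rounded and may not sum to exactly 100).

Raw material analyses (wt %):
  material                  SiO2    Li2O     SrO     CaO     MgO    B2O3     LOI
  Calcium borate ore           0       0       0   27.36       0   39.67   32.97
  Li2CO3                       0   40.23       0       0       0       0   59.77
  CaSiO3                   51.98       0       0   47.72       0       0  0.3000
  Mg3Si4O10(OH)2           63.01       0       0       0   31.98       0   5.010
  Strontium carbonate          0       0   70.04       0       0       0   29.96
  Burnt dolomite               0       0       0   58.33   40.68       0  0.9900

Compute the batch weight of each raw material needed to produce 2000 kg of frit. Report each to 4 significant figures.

Batch per 2000 kg frit:
  Calcium borate ore: 329.0 kg
  Li2CO3: 61.45 kg
  CaSiO3: 37.15 kg
  Mg3Si4O10(OH)2: 1192 kg
  Strontium carbonate: 193.1 kg
  Burnt dolomite: 454.7 kg
Total batch = 2267 kg; LOI loss = 267.4 kg; yield = 88.21%

Intermediates appear rounded to four significant figures within the worked lines — exact precision is held all the way through; each reported result takes exactly one rounding — derived quantities are recomputed in full precision (ignition loss, yield, glass mass, totals, the six compositions) from the weighed amounts at 2000 kg of glass, as written in problem or answer.
Target oxide masses per 2000 kg frit:
  SiO2: 38.52% × 2000 = 770.4 kg
  Li2O: 1.236% × 2000 = 24.72 kg
  SrO: 6.762% × 2000 = 135.2 kg
  CaO: 18.65% × 2000 = 373.0 kg
  MgO: 28.31% × 2000 = 566.2 kg
  B2O3: 6.526% × 2000 = 130.5 kg
Sums-versus-targets review working from each reported weight, against the basis in use (delivered sums recover each target given rounding of the digits):
  SiO2: 37.15·0.5198 + 1192·0.6301 = 770.4 kg (target 770.4 kg)
  Li2O: 61.45·0.4023 = 24.72 kg (target 24.72 kg)
  SrO: 193.1·0.7004 = 135.2 kg (target 135.2 kg)
  CaO: 329.0·0.2736 + 37.15·0.4772 + 454.7·0.5833 = 373.0 kg (target 373.0 kg)
  MgO: 1192·0.3198 + 454.7·0.4068 = 566.2 kg (target 566.2 kg)
  B2O3: 329.0·0.3967 = 130.5 kg (target 130.5 kg)
Consistency of the glass mass: net batch after ignition = 2000 kg (oxide target masses add up to 2000 kg; stated basis 2000 kg — rounding explains the deltas).
Summing the batch: Σ batch = 2267 kg; Σ batch·LOI gives LOI loss = 267.4 kg; yield, glass over the total, = 88.21%.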